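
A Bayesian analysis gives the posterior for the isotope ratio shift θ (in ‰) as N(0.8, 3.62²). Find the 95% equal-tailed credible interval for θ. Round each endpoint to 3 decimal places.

The posterior is symmetric, so the 95% equal-tailed interval is θ = 0.8 ± z·3.62 with z = 1.960.
Half-width: 1.960 × 3.62 = 7.095.
0.8 − 7.095 = -6.295; 0.8 + 7.095 = 7.895.

[-6.295, 7.895]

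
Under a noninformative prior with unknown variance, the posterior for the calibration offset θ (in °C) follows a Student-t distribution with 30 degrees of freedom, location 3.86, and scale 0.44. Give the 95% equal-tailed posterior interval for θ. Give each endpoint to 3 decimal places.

The t_30 distribution is symmetric; the 95% interval is 3.86 ± t·0.44 with t_{0.975,30} = 2.042.
Half-width: 2.042 × 0.44 = 0.899.
3.86 − 0.899 = 2.961; 3.86 + 0.899 = 4.759.

[2.961, 4.759]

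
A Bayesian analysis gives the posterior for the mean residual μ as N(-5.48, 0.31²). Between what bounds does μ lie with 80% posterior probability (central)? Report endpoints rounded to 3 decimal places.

[-5.877, -5.083]

The posterior is symmetric, so the 80% equal-tailed interval is μ = -5.48 ± z·0.31 with z = 1.282.
Half-width: 1.282 × 0.31 = 0.397.
-5.48 − 0.397 = -5.877; -5.48 + 0.397 = -5.083.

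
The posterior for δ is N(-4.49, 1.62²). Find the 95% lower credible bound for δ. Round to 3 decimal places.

Need L with P(δ ≥ L) = 0.95: L = -4.49 − z_{0.05}·1.62.
z = 1.645; L = -4.49 − 1.645 × 1.62 = -7.155.

-7.155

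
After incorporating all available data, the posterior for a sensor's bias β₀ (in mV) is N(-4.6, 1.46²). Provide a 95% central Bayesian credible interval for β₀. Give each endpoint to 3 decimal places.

The posterior is symmetric, so the 95% equal-tailed interval is β₀ = -4.6 ± z·1.46 with z = 1.960.
Half-width: 1.960 × 1.46 = 2.862.
-4.6 − 2.862 = -7.462; -4.6 + 2.862 = -1.738.

[-7.462, -1.738]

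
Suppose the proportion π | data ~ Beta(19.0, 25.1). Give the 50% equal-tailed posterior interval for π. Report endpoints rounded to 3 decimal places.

[0.380, 0.481]

Posterior: Beta(19.0, 25.1).
Equal-tailed 50% interval: the 0.25 and 0.75 quantiles of Beta(19.0, 25.1).
Posterior mean ≈ 0.431, SD ≈ 0.074; a Normal approximation gives roughly [0.381, 0.481].
Exact: F⁻¹(0.25) = 0.380; F⁻¹(0.75) = 0.481.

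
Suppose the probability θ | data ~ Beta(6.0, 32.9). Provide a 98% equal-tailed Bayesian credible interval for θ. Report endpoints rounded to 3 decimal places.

[0.049, 0.310]

Posterior: Beta(6.0, 32.9).
Equal-tailed 98% interval: the 0.01 and 0.99 quantiles of Beta(6.0, 32.9).
Posterior mean ≈ 0.154, SD ≈ 0.057; a Normal approximation gives roughly [0.021, 0.287].
Exact: F⁻¹(0.01) = 0.049; F⁻¹(0.99) = 0.310.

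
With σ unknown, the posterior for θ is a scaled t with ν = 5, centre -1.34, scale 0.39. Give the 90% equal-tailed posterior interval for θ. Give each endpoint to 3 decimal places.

[-2.126, -0.554]

The t_5 distribution is symmetric; the 90% interval is -1.34 ± t·0.39 with t_{0.95,5} = 2.015.
Half-width: 2.015 × 0.39 = 0.786.
-1.34 − 0.786 = -2.126; -1.34 + 0.786 = -0.554.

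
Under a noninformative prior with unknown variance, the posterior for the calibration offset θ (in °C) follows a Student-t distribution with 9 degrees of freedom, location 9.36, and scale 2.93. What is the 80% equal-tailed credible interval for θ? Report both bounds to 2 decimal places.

The t_9 distribution is symmetric; the 80% interval is 9.36 ± t·2.93 with t_{0.9,9} = 1.383.
Half-width: 1.383 × 2.93 = 4.05.
9.36 − 4.05 = 5.31; 9.36 + 4.05 = 13.41.

[5.31, 13.41]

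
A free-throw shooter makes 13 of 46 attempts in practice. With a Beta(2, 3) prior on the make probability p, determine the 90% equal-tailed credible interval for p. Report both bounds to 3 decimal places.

[0.195, 0.403]

Posterior: Beta(2+13, 3+33) = Beta(15, 36).
Equal-tailed 90% interval: the 0.05 and 0.95 quantiles of Beta(15, 36).
Posterior mean ≈ 0.294, SD ≈ 0.063; a Normal approximation gives roughly [0.190, 0.398].
Exact: F⁻¹(0.05) = 0.195; F⁻¹(0.95) = 0.403.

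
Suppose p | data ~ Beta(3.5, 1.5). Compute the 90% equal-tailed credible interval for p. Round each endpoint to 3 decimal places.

[0.349, 0.954]

Posterior: Beta(3.5, 1.5).
Equal-tailed 90% interval: the 0.05 and 0.95 quantiles of Beta(3.5, 1.5).
Posterior mean ≈ 0.700, SD ≈ 0.187; a Normal approximation gives roughly [0.392, 1.008].
Exact: F⁻¹(0.05) = 0.349; F⁻¹(0.95) = 0.954.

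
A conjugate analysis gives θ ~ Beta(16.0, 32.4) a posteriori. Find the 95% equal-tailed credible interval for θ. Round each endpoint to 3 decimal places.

[0.207, 0.468]

Posterior: Beta(16.0, 32.4).
Equal-tailed 95% interval: the 0.025 and 0.975 quantiles of Beta(16.0, 32.4).
Posterior mean ≈ 0.331, SD ≈ 0.067; a Normal approximation gives roughly [0.199, 0.462].
Exact: F⁻¹(0.025) = 0.207; F⁻¹(0.975) = 0.468.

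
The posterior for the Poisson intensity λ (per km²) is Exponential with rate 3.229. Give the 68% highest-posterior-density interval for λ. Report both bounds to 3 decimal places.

The exponential density is strictly decreasing on [0, ∞), so the HPD interval is anchored at 0: [0, q] with P(λ ≤ q) = 0.68.
q = −ln(1 − 0.68) / 3.229 = 1.1394 / 3.229 = 0.353.

[0.000, 0.353]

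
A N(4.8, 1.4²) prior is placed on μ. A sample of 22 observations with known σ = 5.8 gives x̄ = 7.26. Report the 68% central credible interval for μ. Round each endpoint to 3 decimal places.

Posterior precision = 1/1.4² + 22/5.8² = 0.5102 + 0.6540 = 1.1642, so posterior SD = 0.9268.
Posterior mean = (4.8/1.4² + 22·7.26/5.8²) / 1.1642 = 6.1819.
Interval: 6.1819 ± 0.994 × 0.9268 → [5.260, 7.104].

[5.260, 7.104]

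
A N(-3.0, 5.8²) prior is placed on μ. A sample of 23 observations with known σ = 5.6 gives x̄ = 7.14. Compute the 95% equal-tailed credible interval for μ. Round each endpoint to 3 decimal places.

Posterior precision = 1/5.8² + 23/5.6² = 0.0297 + 0.7334 = 0.7631, so posterior SD = 1.1447.
Posterior mean = (-3.0/5.8² + 23·7.14/5.6²) / 0.7631 = 6.7450.
Interval: 6.7450 ± 1.960 × 1.1447 → [4.501, 8.989].

[4.501, 8.989]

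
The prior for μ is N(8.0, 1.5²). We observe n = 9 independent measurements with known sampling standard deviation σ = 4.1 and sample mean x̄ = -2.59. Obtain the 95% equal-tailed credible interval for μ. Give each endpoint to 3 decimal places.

[0.233, 4.194]

Posterior precision = 1/1.5² + 9/4.1² = 0.4444 + 0.5354 = 0.9798, so posterior SD = 1.0102.
Posterior mean = (8.0/1.5² + 9·-2.59/4.1²) / 0.9798 = 2.2135.
Interval: 2.2135 ± 1.960 × 1.0102 → [0.233, 4.194].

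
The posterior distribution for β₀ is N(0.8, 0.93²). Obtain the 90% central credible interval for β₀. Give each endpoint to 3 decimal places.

The posterior is symmetric, so the 90% equal-tailed interval is β₀ = 0.8 ± z·0.93 with z = 1.645.
Half-width: 1.645 × 0.93 = 1.530.
0.8 − 1.530 = -0.730; 0.8 + 1.530 = 2.330.

[-0.730, 2.330]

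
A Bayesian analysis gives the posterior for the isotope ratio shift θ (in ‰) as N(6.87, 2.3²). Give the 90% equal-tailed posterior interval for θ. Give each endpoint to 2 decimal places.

The posterior is symmetric, so the 90% equal-tailed interval is θ = 6.87 ± z·2.3 with z = 1.645.
Half-width: 1.645 × 2.3 = 3.78.
6.87 − 3.78 = 3.09; 6.87 + 3.78 = 10.65.

[3.09, 10.65]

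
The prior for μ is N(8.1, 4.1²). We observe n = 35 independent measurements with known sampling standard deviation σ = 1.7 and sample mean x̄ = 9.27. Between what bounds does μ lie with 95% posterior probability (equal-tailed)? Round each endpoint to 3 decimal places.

Posterior precision = 1/4.1² + 35/1.7² = 0.0595 + 12.1107 = 12.1702, so posterior SD = 0.2866.
Posterior mean = (8.1/4.1² + 35·9.27/1.7²) / 12.1702 = 9.2643.
Interval: 9.2643 ± 1.960 × 0.2866 → [8.702, 9.826].

[8.702, 9.826]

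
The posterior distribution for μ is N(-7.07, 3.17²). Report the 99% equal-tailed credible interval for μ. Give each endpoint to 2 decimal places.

[-15.24, 1.10]

The posterior is symmetric, so the 99% equal-tailed interval is μ = -7.07 ± z·3.17 with z = 2.576.
Half-width: 2.576 × 3.17 = 8.17.
-7.07 − 8.17 = -15.24; -7.07 + 8.17 = 1.10.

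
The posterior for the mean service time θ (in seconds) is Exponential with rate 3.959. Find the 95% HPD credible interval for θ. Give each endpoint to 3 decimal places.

[0.000, 0.757]

The exponential density is strictly decreasing on [0, ∞), so the HPD interval is anchored at 0: [0, q] with P(θ ≤ q) = 0.95.
q = −ln(1 − 0.95) / 3.959 = 2.9957 / 3.959 = 0.757.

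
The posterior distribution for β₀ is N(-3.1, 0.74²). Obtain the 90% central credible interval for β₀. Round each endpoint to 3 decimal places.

[-4.317, -1.883]

The posterior is symmetric, so the 90% equal-tailed interval is β₀ = -3.1 ± z·0.74 with z = 1.645.
Half-width: 1.645 × 0.74 = 1.217.
-3.1 − 1.217 = -4.317; -3.1 + 1.217 = -1.883.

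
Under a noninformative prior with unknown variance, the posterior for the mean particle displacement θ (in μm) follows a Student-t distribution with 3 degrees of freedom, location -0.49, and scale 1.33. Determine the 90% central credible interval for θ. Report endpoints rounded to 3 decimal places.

The t_3 distribution is symmetric; the 90% interval is -0.49 ± t·1.33 with t_{0.95,3} = 2.353.
Half-width: 2.353 × 1.33 = 3.130.
-0.49 − 3.130 = -3.620; -0.49 + 3.130 = 2.640.

[-3.620, 2.640]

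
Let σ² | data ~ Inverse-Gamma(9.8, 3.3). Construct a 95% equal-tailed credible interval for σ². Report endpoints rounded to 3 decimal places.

Inverse-Gamma(9.8, 3.3) quantiles: F⁻¹(0.025) and F⁻¹(0.975).
Equivalently, 1/σ² ~ Gamma(9.8, rate = 3.3); invert its 0.975 and 0.025 quantiles.
Posterior mean ≈ 0.375, SD ≈ 0.134; a Normal approximation gives roughly [0.112, 0.638].
Exact: lower = 0.196; upper = 0.708.

[0.196, 0.708]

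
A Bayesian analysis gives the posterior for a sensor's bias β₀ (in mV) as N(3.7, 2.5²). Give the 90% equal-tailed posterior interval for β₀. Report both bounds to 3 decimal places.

The posterior is symmetric, so the 90% equal-tailed interval is β₀ = 3.7 ± z·2.5 with z = 1.645.
Half-width: 1.645 × 2.5 = 4.112.
3.7 − 4.112 = -0.412; 3.7 + 4.112 = 7.812.

[-0.412, 7.812]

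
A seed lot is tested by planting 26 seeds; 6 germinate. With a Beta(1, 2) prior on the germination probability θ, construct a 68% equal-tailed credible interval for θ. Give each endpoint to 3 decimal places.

[0.163, 0.320]

Posterior: Beta(1+6, 2+20) = Beta(7, 22).
Equal-tailed 68% interval: the 0.16 and 0.84 quantiles of Beta(7, 22).
Posterior mean ≈ 0.241, SD ≈ 0.078; a Normal approximation gives roughly [0.164, 0.319].
Exact: F⁻¹(0.16) = 0.163; F⁻¹(0.84) = 0.320.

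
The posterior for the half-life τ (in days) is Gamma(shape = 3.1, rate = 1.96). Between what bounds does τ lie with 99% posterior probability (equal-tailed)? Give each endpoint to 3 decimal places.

[0.187, 4.821]

Posterior: Gamma(shape 3.1, rate 1.96).
Equal-tailed 99% interval: Gamma(3.1, 1.96) quantiles at 0.005 and 0.995.
Posterior mean ≈ 1.582, SD ≈ 0.898; a Normal approximation gives roughly [-0.732, 3.896].
Exact: lower = 0.187; upper = 4.821.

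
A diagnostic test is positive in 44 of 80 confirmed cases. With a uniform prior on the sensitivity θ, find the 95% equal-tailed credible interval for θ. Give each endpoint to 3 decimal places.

Posterior: Beta(1+44, 1+36) = Beta(45, 37).
Equal-tailed 95% interval: the 0.025 and 0.975 quantiles of Beta(45, 37).
Posterior mean ≈ 0.549, SD ≈ 0.055; a Normal approximation gives roughly [0.442, 0.656].
Exact: F⁻¹(0.025) = 0.441; F⁻¹(0.975) = 0.654.

[0.441, 0.654]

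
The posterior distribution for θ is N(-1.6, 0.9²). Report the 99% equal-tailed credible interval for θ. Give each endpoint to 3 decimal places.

[-3.918, 0.718]

The posterior is symmetric, so the 99% equal-tailed interval is θ = -1.6 ± z·0.9 with z = 2.576.
Half-width: 2.576 × 0.9 = 2.318.
-1.6 − 2.318 = -3.918; -1.6 + 2.318 = 0.718.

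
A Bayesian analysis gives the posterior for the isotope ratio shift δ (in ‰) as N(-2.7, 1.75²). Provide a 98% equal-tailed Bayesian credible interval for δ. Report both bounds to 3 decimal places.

[-6.771, 1.371]

The posterior is symmetric, so the 98% equal-tailed interval is δ = -2.7 ± z·1.75 with z = 2.326.
Half-width: 2.326 × 1.75 = 4.071.
-2.7 − 4.071 = -6.771; -2.7 + 4.071 = 1.371.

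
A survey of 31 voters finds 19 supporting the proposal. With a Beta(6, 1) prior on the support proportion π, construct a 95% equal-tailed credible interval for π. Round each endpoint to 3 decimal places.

[0.502, 0.798]

Posterior: Beta(6+19, 1+12) = Beta(25, 13).
Equal-tailed 95% interval: the 0.025 and 0.975 quantiles of Beta(25, 13).
Posterior mean ≈ 0.658, SD ≈ 0.076; a Normal approximation gives roughly [0.509, 0.807].
Exact: F⁻¹(0.025) = 0.502; F⁻¹(0.975) = 0.798.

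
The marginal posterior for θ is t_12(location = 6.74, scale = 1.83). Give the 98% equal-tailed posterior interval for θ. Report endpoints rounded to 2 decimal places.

[1.83, 11.65]

The t_12 distribution is symmetric; the 98% interval is 6.74 ± t·1.83 with t_{0.99,12} = 2.681.
Half-width: 2.681 × 1.83 = 4.91.
6.74 − 4.91 = 1.83; 6.74 + 4.91 = 11.65.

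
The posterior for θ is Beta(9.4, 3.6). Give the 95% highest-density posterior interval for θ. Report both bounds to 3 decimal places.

The posterior is unimodal and skewed, so the HPD interval has equal density at both endpoints and is the shortest 95% interval.
Solving f(0.490) = f(0.937) with F(0.937) − F(0.490) = 0.95 gives [0.490, 0.937].
For comparison, the equal-tailed interval is [0.462, 0.920]; the HPD is narrower and shifted toward the mode.

[0.490, 0.937]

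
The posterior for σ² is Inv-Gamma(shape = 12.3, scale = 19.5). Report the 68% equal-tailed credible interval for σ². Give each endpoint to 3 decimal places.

[1.239, 2.202]

Inverse-Gamma(12.3, 19.5) quantiles: F⁻¹(0.16) and F⁻¹(0.84).
Equivalently, 1/σ² ~ Gamma(12.3, rate = 19.5); invert its 0.84 and 0.16 quantiles.
Posterior mean ≈ 1.726, SD ≈ 0.538; a Normal approximation gives roughly [1.191, 2.260].
Exact: lower = 1.239; upper = 2.202.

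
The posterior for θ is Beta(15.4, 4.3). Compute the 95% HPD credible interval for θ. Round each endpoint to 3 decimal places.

The posterior is unimodal and skewed, so the HPD interval has equal density at both endpoints and is the shortest 95% interval.
Solving f(0.603) = f(0.944) with F(0.944) − F(0.603) = 0.95 gives [0.603, 0.944].
For comparison, the equal-tailed interval is [0.580, 0.929]; the HPD is narrower and shifted toward the mode.

[0.603, 0.944]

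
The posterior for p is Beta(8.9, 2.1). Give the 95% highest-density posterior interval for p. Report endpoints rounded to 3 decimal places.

[0.589, 0.990]

The posterior is unimodal and skewed, so the HPD interval has equal density at both endpoints and is the shortest 95% interval.
Solving f(0.589) = f(0.990) with F(0.990) − F(0.589) = 0.95 gives [0.589, 0.990].
For comparison, the equal-tailed interval is [0.543, 0.971]; the HPD is narrower and shifted toward the mode.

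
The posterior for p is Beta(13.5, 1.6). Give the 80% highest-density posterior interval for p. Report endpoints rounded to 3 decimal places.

[0.834, 0.996]

The posterior is unimodal and skewed, so the HPD interval has equal density at both endpoints and is the shortest 80% interval.
Solving f(0.834) = f(0.996) with F(0.996) − F(0.834) = 0.80 gives [0.834, 0.996].
For comparison, the equal-tailed interval is [0.788, 0.976]; the HPD is narrower and shifted toward the mode.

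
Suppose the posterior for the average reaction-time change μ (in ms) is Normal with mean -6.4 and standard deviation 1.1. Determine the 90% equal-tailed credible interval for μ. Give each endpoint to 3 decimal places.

The posterior is symmetric, so the 90% equal-tailed interval is μ = -6.4 ± z·1.1 with z = 1.645.
Half-width: 1.645 × 1.1 = 1.809.
-6.4 − 1.809 = -8.209; -6.4 + 1.809 = -4.591.

[-8.209, -4.591]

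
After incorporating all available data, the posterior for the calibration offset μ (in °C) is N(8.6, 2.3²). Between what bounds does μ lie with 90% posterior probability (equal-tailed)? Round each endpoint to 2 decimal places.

The posterior is symmetric, so the 90% equal-tailed interval is μ = 8.6 ± z·2.3 with z = 1.645.
Half-width: 1.645 × 2.3 = 3.78.
8.6 − 3.78 = 4.82; 8.6 + 3.78 = 12.38.

[4.82, 12.38]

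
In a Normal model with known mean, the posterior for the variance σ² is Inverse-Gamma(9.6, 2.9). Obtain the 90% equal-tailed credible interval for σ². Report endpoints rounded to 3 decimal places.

Inverse-Gamma(9.6, 2.9) quantiles: F⁻¹(0.05) and F⁻¹(0.95).
Equivalently, 1/σ² ~ Gamma(9.6, rate = 2.9); invert its 0.95 and 0.05 quantiles.
Posterior mean ≈ 0.337, SD ≈ 0.122; a Normal approximation gives roughly [0.136, 0.538].
Exact: lower = 0.191; upper = 0.565.

[0.191, 0.565]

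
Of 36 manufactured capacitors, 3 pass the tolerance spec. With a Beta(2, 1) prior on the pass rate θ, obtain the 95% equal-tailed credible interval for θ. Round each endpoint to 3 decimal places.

Posterior: Beta(2+3, 1+33) = Beta(5, 34).
Equal-tailed 95% interval: the 0.025 and 0.975 quantiles of Beta(5, 34).
Posterior mean ≈ 0.128, SD ≈ 0.053; a Normal approximation gives roughly [0.025, 0.232].
Exact: F⁻¹(0.025) = 0.044; F⁻¹(0.975) = 0.248.

[0.044, 0.248]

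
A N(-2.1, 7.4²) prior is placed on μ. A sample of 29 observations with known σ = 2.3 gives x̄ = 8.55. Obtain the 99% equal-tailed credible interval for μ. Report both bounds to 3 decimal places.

Posterior precision = 1/7.4² + 29/2.3² = 0.0183 + 5.4820 = 5.5003, so posterior SD = 0.4264.
Posterior mean = (-2.1/7.4² + 29·8.55/2.3²) / 5.5003 = 8.5146.
Interval: 8.5146 ± 2.576 × 0.4264 → [7.416, 9.613].

[7.416, 9.613]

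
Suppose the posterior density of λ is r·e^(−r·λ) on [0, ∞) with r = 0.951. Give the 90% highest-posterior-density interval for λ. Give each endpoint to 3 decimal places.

The exponential density is strictly decreasing on [0, ∞), so the HPD interval is anchored at 0: [0, q] with P(λ ≤ q) = 0.90.
q = −ln(1 − 0.90) / 0.951 = 2.3026 / 0.951 = 2.421.

[0.000, 2.421]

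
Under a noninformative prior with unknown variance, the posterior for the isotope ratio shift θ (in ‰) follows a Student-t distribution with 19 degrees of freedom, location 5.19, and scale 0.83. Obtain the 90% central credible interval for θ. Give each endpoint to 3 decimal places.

[3.755, 6.625]

The t_19 distribution is symmetric; the 90% interval is 5.19 ± t·0.83 with t_{0.95,19} = 1.729.
Half-width: 1.729 × 0.83 = 1.435.
5.19 − 1.435 = 3.755; 5.19 + 1.435 = 6.625.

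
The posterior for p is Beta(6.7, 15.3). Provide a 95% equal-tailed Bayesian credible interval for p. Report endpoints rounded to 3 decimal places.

Posterior: Beta(6.7, 15.3).
Equal-tailed 95% interval: the 0.025 and 0.975 quantiles of Beta(6.7, 15.3).
Posterior mean ≈ 0.305, SD ≈ 0.096; a Normal approximation gives roughly [0.116, 0.493].
Exact: F⁻¹(0.025) = 0.136; F⁻¹(0.975) = 0.507.

[0.136, 0.507]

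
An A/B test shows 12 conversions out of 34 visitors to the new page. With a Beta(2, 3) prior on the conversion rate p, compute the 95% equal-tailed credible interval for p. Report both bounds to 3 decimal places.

Posterior: Beta(2+12, 3+22) = Beta(14, 25).
Equal-tailed 95% interval: the 0.025 and 0.975 quantiles of Beta(14, 25).
Posterior mean ≈ 0.359, SD ≈ 0.076; a Normal approximation gives roughly [0.210, 0.508].
Exact: F⁻¹(0.025) = 0.218; F⁻¹(0.975) = 0.514.

[0.218, 0.514]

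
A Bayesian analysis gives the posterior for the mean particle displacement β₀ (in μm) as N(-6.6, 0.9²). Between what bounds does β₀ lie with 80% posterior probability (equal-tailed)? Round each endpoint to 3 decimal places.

The posterior is symmetric, so the 80% equal-tailed interval is β₀ = -6.6 ± z·0.9 with z = 1.282.
Half-width: 1.282 × 0.9 = 1.153.
-6.6 − 1.153 = -7.753; -6.6 + 1.153 = -5.447.

[-7.753, -5.447]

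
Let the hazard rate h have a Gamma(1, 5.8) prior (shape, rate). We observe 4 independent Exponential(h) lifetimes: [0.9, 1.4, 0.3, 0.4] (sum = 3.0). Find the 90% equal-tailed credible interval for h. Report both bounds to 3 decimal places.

Posterior: Gamma(1+4, 5.8+3.0) = Gamma(5, 8.8) (shape, rate).
Equal-tailed 90% interval: Gamma(5, 8.8) quantiles at 0.05 and 0.95.
Posterior mean ≈ 0.568, SD ≈ 0.254; a Normal approximation gives roughly [0.150, 0.986].
Exact: lower = 0.224; upper = 1.040.

[0.224, 1.040]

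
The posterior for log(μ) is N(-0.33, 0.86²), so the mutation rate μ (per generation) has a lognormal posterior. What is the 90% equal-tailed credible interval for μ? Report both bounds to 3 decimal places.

On the log scale the 90% interval is -0.33 ± 1.645 × 0.86 = [-1.7446, 1.0846].
Exponentiate: [e^-1.7446, e^1.0846] = [0.175, 2.958].

[0.175, 2.958]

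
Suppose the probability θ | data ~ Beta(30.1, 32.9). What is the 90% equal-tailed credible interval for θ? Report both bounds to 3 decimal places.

[0.375, 0.581]

Posterior: Beta(30.1, 32.9).
Equal-tailed 90% interval: the 0.05 and 0.95 quantiles of Beta(30.1, 32.9).
Posterior mean ≈ 0.478, SD ≈ 0.062; a Normal approximation gives roughly [0.375, 0.580].
Exact: F⁻¹(0.05) = 0.375; F⁻¹(0.95) = 0.581.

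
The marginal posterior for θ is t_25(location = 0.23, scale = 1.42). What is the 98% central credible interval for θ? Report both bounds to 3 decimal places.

[-3.299, 3.759]

The t_25 distribution is symmetric; the 98% interval is 0.23 ± t·1.42 with t_{0.99,25} = 2.485.
Half-width: 2.485 × 1.42 = 3.529.
0.23 − 3.529 = -3.299; 0.23 + 3.529 = 3.759.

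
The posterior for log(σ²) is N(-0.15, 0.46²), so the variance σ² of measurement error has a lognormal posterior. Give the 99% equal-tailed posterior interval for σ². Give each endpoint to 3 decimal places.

[0.263, 2.815]

On the log scale the 99% interval is -0.15 ± 2.576 × 0.46 = [-1.3349, 1.0349].
Exponentiate: [e^-1.3349, e^1.0349] = [0.263, 2.815].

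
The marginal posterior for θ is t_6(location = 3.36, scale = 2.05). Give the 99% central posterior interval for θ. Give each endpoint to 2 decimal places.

[-4.24, 10.96]

The t_6 distribution is symmetric; the 99% interval is 3.36 ± t·2.05 with t_{0.995,6} = 3.707.
Half-width: 3.707 × 2.05 = 7.60.
3.36 − 7.60 = -4.24; 3.36 + 7.60 = 10.96.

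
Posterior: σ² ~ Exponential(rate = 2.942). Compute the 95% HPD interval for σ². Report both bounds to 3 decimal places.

The exponential density is strictly decreasing on [0, ∞), so the HPD interval is anchored at 0: [0, q] with P(σ² ≤ q) = 0.95.
q = −ln(1 − 0.95) / 2.942 = 2.9957 / 2.942 = 1.018.

[0.000, 1.018]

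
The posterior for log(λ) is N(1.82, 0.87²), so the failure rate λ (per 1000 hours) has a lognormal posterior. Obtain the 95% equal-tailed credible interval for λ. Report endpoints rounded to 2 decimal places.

On the log scale the 95% interval is 1.82 ± 1.960 × 0.87 = [0.1148, 3.5252].
Exponentiate: [e^0.1148, e^3.5252] = [1.12, 33.96].

[1.12, 33.96]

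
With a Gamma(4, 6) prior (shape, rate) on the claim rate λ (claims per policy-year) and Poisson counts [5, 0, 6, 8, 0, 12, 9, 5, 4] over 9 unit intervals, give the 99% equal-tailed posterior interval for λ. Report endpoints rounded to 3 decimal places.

[2.408, 4.908]

Posterior: Gamma(4+49, 6+9) = Gamma(53, 15) (shape, rate).
Equal-tailed 99% interval: Gamma(53, 15) quantiles at 0.005 and 0.995.
Posterior mean ≈ 3.533, SD ≈ 0.485; a Normal approximation gives roughly [2.283, 4.783].
Exact: lower = 2.408; upper = 4.908.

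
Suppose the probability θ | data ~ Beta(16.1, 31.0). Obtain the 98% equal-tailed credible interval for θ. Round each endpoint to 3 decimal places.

[0.195, 0.509]

Posterior: Beta(16.1, 31.0).
Equal-tailed 98% interval: the 0.01 and 0.99 quantiles of Beta(16.1, 31.0).
Posterior mean ≈ 0.342, SD ≈ 0.068; a Normal approximation gives roughly [0.183, 0.501].
Exact: F⁻¹(0.01) = 0.195; F⁻¹(0.99) = 0.509.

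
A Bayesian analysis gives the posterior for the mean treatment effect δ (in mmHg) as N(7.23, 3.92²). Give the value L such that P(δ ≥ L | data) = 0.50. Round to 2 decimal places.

Need L with P(δ ≥ L) = 0.50: L = 7.23 − z_{0.5}·3.92.
z = 0.000; L = 7.23 − 0.000 × 3.92 = 7.23.

7.23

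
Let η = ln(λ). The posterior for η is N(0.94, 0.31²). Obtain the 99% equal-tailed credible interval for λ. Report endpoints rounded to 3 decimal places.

[1.152, 5.689]

On the log scale the 99% interval is 0.94 ± 2.576 × 0.31 = [0.1415, 1.7385].
Exponentiate: [e^0.1415, e^1.7385] = [1.152, 5.689].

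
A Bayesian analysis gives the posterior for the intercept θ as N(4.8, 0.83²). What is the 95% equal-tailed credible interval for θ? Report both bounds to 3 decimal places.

[3.173, 6.427]

The posterior is symmetric, so the 95% equal-tailed interval is θ = 4.8 ± z·0.83 with z = 1.960.
Half-width: 1.960 × 0.83 = 1.627.
4.8 − 1.627 = 3.173; 4.8 + 1.627 = 6.427.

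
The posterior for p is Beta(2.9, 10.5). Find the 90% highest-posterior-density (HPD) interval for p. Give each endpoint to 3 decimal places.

[0.043, 0.381]

The posterior is unimodal and skewed, so the HPD interval has equal density at both endpoints and is the shortest 90% interval.
Solving f(0.043) = f(0.381) with F(0.381) − F(0.043) = 0.90 gives [0.043, 0.381].
For comparison, the equal-tailed interval is [0.065, 0.417]; the HPD is narrower and shifted toward the mode.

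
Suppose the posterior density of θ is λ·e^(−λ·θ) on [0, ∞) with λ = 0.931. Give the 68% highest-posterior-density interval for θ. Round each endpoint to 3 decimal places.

[0.000, 1.224]

The exponential density is strictly decreasing on [0, ∞), so the HPD interval is anchored at 0: [0, q] with P(θ ≤ q) = 0.68.
q = −ln(1 − 0.68) / 0.931 = 1.1394 / 0.931 = 1.224.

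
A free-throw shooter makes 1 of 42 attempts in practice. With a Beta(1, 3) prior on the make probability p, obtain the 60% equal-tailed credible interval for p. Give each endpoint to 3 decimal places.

Posterior: Beta(1+1, 3+41) = Beta(2, 44).
Equal-tailed 60% interval: the 0.2 and 0.8 quantiles of Beta(2, 44).
Posterior mean ≈ 0.043, SD ≈ 0.030; a Normal approximation gives roughly [0.018, 0.069].
Exact: F⁻¹(0.2) = 0.018; F⁻¹(0.8) = 0.065.

[0.018, 0.065]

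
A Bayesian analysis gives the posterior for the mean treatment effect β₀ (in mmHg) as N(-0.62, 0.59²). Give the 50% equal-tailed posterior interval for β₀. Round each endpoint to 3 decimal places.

The posterior is symmetric, so the 50% equal-tailed interval is β₀ = -0.62 ± z·0.59 with z = 0.674.
Half-width: 0.674 × 0.59 = 0.398.
-0.62 − 0.398 = -1.018; -0.62 + 0.398 = -0.222.

[-1.018, -0.222]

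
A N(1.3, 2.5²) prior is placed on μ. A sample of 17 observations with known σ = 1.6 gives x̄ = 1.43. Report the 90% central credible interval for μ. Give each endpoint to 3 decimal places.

[0.796, 2.058]

Posterior precision = 1/2.5² + 17/1.6² = 0.1600 + 6.6406 = 6.8006, so posterior SD = 0.3835.
Posterior mean = (1.3/2.5² + 17·1.43/1.6²) / 6.8006 = 1.4269.
Interval: 1.4269 ± 1.645 × 0.3835 → [0.796, 2.058].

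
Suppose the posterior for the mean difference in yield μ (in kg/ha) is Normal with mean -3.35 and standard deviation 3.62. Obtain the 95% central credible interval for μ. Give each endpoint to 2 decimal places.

The posterior is symmetric, so the 95% equal-tailed interval is μ = -3.35 ± z·3.62 with z = 1.960.
Half-width: 1.960 × 3.62 = 7.10.
-3.35 − 7.10 = -10.45; -3.35 + 7.10 = 3.75.

[-10.45, 3.75]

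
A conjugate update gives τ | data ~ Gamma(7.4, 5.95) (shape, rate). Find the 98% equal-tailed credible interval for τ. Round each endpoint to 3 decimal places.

[0.430, 2.546]

Posterior: Gamma(shape 7.4, rate 5.95).
Equal-tailed 98% interval: Gamma(7.4, 5.95) quantiles at 0.01 and 0.99.
Posterior mean ≈ 1.244, SD ≈ 0.457; a Normal approximation gives roughly [0.180, 2.307].
Exact: lower = 0.430; upper = 2.546.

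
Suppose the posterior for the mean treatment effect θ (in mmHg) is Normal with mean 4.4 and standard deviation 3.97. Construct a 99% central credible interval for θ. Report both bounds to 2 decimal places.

The posterior is symmetric, so the 99% equal-tailed interval is θ = 4.4 ± z·3.97 with z = 2.576.
Half-width: 2.576 × 3.97 = 10.23.
4.4 − 10.23 = -5.83; 4.4 + 10.23 = 14.63.

[-5.83, 14.63]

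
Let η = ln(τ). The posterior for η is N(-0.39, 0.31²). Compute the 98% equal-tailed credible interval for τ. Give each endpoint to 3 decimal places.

[0.329, 1.393]

On the log scale the 98% interval is -0.39 ± 2.326 × 0.31 = [-1.1112, 0.3312].
Exponentiate: [e^-1.1112, e^0.3312] = [0.329, 1.393].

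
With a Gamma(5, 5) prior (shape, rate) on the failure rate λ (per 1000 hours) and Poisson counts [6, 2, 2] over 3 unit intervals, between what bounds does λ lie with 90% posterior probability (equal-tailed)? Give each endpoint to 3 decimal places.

Posterior: Gamma(5+10, 5+3) = Gamma(15, 8) (shape, rate).
Equal-tailed 90% interval: Gamma(15, 8) quantiles at 0.05 and 0.95.
Posterior mean ≈ 1.875, SD ≈ 0.484; a Normal approximation gives roughly [1.079, 2.671].
Exact: lower = 1.156; upper = 2.736.

[1.156, 2.736]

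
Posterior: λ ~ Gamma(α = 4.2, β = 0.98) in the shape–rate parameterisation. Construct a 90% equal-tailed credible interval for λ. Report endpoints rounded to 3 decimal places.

Posterior: Gamma(shape 4.2, rate 0.98).
Equal-tailed 90% interval: Gamma(4.2, 0.98) quantiles at 0.05 and 0.95.
Posterior mean ≈ 4.286, SD ≈ 2.091; a Normal approximation gives roughly [0.846, 7.725].
Exact: lower = 1.514; upper = 8.202.

[1.514, 8.202]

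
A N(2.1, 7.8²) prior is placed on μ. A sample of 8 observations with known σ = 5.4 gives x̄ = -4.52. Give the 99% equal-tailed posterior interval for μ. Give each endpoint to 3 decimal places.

[-8.923, 0.631]

Posterior precision = 1/7.8² + 8/5.4² = 0.0164 + 0.2743 = 0.2908, so posterior SD = 1.8544.
Posterior mean = (2.1/7.8² + 8·-4.52/5.4²) / 0.2908 = -4.1458.
Interval: -4.1458 ± 2.576 × 1.8544 → [-8.923, 0.631].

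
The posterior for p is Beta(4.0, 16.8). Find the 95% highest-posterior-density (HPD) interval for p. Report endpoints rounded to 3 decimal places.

The posterior is unimodal and skewed, so the HPD interval has equal density at both endpoints and is the shortest 95% interval.
Solving f(0.044) = f(0.358) with F(0.358) − F(0.044) = 0.95 gives [0.044, 0.358].
For comparison, the equal-tailed interval is [0.058, 0.382]; the HPD is narrower and shifted toward the mode.

[0.044, 0.358]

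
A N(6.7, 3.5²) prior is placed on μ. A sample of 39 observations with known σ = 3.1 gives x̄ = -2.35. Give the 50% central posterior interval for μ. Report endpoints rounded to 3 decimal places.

[-2.503, -1.840]

Posterior precision = 1/3.5² + 39/3.1² = 0.0816 + 4.0583 = 4.1399, so posterior SD = 0.4915.
Posterior mean = (6.7/3.5² + 39·-2.35/3.1²) / 4.1399 = -2.1715.
Interval: -2.1715 ± 0.674 × 0.4915 → [-2.503, -1.840].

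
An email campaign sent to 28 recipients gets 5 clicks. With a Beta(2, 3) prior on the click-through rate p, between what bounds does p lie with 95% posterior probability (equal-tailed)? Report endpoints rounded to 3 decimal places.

[0.093, 0.364]

Posterior: Beta(2+5, 3+23) = Beta(7, 26).
Equal-tailed 95% interval: the 0.025 and 0.975 quantiles of Beta(7, 26).
Posterior mean ≈ 0.212, SD ≈ 0.070; a Normal approximation gives roughly [0.075, 0.350].
Exact: F⁻¹(0.025) = 0.093; F⁻¹(0.975) = 0.364.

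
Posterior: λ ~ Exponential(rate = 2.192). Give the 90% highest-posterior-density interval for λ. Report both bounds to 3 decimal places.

The exponential density is strictly decreasing on [0, ∞), so the HPD interval is anchored at 0: [0, q] with P(λ ≤ q) = 0.90.
q = −ln(1 − 0.90) / 2.192 = 2.3026 / 2.192 = 1.050.

[0.000, 1.050]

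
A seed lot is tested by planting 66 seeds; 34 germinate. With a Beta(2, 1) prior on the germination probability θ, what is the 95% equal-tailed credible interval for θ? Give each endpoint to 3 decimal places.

[0.404, 0.638]

Posterior: Beta(2+34, 1+32) = Beta(36, 33).
Equal-tailed 95% interval: the 0.025 and 0.975 quantiles of Beta(36, 33).
Posterior mean ≈ 0.522, SD ≈ 0.060; a Normal approximation gives roughly [0.405, 0.639].
Exact: F⁻¹(0.025) = 0.404; F⁻¹(0.975) = 0.638.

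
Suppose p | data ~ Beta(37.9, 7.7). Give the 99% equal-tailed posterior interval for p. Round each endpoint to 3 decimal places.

Posterior: Beta(37.9, 7.7).
Equal-tailed 99% interval: the 0.005 and 0.995 quantiles of Beta(37.9, 7.7).
Posterior mean ≈ 0.831, SD ≈ 0.055; a Normal approximation gives roughly [0.690, 0.972].
Exact: F⁻¹(0.005) = 0.666; F⁻¹(0.995) = 0.943.

[0.666, 0.943]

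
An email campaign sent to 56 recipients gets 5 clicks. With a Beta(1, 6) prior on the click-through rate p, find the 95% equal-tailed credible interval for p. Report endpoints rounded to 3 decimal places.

Posterior: Beta(1+5, 6+51) = Beta(6, 57).
Equal-tailed 95% interval: the 0.025 and 0.975 quantiles of Beta(6, 57).
Posterior mean ≈ 0.095, SD ≈ 0.037; a Normal approximation gives roughly [0.023, 0.167].
Exact: F⁻¹(0.025) = 0.036; F⁻¹(0.975) = 0.178.

[0.036, 0.178]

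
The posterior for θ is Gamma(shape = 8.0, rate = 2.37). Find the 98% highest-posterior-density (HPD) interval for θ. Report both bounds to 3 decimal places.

[1.040, 6.411]

The posterior is unimodal and skewed, so the HPD interval has equal density at both endpoints and is the shortest 98% interval.
Solving f(1.040) = f(6.411) with F(6.411) − F(1.040) = 0.98 gives [1.040, 6.411].
For comparison, the equal-tailed interval is [1.226, 6.751]; the HPD is narrower and shifted toward the mode.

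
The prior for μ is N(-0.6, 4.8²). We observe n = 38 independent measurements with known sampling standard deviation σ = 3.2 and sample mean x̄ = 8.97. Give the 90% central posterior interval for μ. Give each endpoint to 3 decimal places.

[8.010, 9.708]

Posterior precision = 1/4.8² + 38/3.2² = 0.0434 + 3.7109 = 3.7543, so posterior SD = 0.5161.
Posterior mean = (-0.6/4.8² + 38·8.97/3.2²) / 3.7543 = 8.8594.
Interval: 8.8594 ± 1.645 × 0.5161 → [8.010, 9.708].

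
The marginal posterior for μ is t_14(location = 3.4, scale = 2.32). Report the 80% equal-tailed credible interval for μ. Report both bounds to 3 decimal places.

The t_14 distribution is symmetric; the 80% interval is 3.4 ± t·2.32 with t_{0.9,14} = 1.345.
Half-width: 1.345 × 2.32 = 3.120.
3.4 − 3.120 = 0.280; 3.4 + 3.120 = 6.520.

[0.280, 6.520]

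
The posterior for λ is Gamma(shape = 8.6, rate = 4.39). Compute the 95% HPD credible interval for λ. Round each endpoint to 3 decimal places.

[0.765, 3.290]

The posterior is unimodal and skewed, so the HPD interval has equal density at both endpoints and is the shortest 95% interval.
Solving f(0.765) = f(3.290) with F(3.290) − F(0.765) = 0.95 gives [0.765, 3.290].
For comparison, the equal-tailed interval is [0.877, 3.469]; the HPD is narrower and shifted toward the mode.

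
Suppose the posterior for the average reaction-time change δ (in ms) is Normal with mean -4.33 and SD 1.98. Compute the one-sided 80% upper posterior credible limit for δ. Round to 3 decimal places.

-2.664

Need U with P(δ ≤ U) = 0.80: U = -4.33 + z_{0.2}·1.98.
z = 0.842; U = -4.33 + 0.842 × 1.98 = -2.664.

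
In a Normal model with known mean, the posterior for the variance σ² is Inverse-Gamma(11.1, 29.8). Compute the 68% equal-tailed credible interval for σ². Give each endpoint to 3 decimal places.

Inverse-Gamma(11.1, 29.8) quantiles: F⁻¹(0.16) and F⁻¹(0.84).
Equivalently, 1/σ² ~ Gamma(11.1, rate = 29.8); invert its 0.84 and 0.16 quantiles.
Posterior mean ≈ 2.950, SD ≈ 0.978; a Normal approximation gives roughly [1.978, 3.923].
Exact: lower = 2.075; upper = 3.804.

[2.075, 3.804]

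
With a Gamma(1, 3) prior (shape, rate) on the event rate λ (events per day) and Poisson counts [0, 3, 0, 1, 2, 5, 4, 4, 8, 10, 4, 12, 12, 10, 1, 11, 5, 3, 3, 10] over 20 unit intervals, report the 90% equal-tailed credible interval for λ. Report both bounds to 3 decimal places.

[4.018, 5.510]

Posterior: Gamma(1+108, 3+20) = Gamma(109, 23) (shape, rate).
Equal-tailed 90% interval: Gamma(109, 23) quantiles at 0.05 and 0.95.
Posterior mean ≈ 4.739, SD ≈ 0.454; a Normal approximation gives roughly [3.992, 5.486].
Exact: lower = 4.018; upper = 5.510.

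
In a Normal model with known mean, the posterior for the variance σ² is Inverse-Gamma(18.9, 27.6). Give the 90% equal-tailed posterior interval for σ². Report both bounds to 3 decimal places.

[1.039, 2.233]

Inverse-Gamma(18.9, 27.6) quantiles: F⁻¹(0.05) and F⁻¹(0.95).
Equivalently, 1/σ² ~ Gamma(18.9, rate = 27.6); invert its 0.95 and 0.05 quantiles.
Posterior mean ≈ 1.542, SD ≈ 0.375; a Normal approximation gives roughly [0.925, 2.159].
Exact: lower = 1.039; upper = 2.233.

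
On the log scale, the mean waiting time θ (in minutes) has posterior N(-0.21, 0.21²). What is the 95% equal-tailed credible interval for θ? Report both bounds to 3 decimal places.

On the log scale the 95% interval is -0.21 ± 1.960 × 0.21 = [-0.6216, 0.2016].
Exponentiate: [e^-0.6216, e^0.2016] = [0.537, 1.223].

[0.537, 1.223]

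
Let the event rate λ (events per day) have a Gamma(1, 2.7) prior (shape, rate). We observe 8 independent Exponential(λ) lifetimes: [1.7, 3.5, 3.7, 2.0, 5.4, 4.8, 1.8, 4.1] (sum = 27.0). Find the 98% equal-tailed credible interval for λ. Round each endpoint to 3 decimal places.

Posterior: Gamma(1+8, 2.7+27.0) = Gamma(9, 29.7) (shape, rate).
Equal-tailed 98% interval: Gamma(9, 29.7) quantiles at 0.01 and 0.99.
Posterior mean ≈ 0.303, SD ≈ 0.101; a Normal approximation gives roughly [0.068, 0.538].
Exact: lower = 0.118; upper = 0.586.

[0.118, 0.586]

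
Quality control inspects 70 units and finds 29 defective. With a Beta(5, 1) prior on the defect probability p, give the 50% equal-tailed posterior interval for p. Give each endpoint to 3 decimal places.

[0.409, 0.486]

Posterior: Beta(5+29, 1+41) = Beta(34, 42).
Equal-tailed 50% interval: the 0.25 and 0.75 quantiles of Beta(34, 42).
Posterior mean ≈ 0.447, SD ≈ 0.057; a Normal approximation gives roughly [0.409, 0.486].
Exact: F⁻¹(0.25) = 0.409; F⁻¹(0.75) = 0.486.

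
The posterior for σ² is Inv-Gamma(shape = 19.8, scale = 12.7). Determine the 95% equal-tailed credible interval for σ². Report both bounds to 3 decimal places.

[0.432, 1.053]

Inverse-Gamma(19.8, 12.7) quantiles: F⁻¹(0.025) and F⁻¹(0.975).
Equivalently, 1/σ² ~ Gamma(19.8, rate = 12.7); invert its 0.975 and 0.025 quantiles.
Posterior mean ≈ 0.676, SD ≈ 0.160; a Normal approximation gives roughly [0.362, 0.989].
Exact: lower = 0.432; upper = 1.053.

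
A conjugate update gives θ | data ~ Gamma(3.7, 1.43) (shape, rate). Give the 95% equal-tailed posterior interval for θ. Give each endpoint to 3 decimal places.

Posterior: Gamma(shape 3.7, rate 1.43).
Equal-tailed 95% interval: Gamma(3.7, 1.43) quantiles at 0.025 and 0.975.
Posterior mean ≈ 2.587, SD ≈ 1.345; a Normal approximation gives roughly [-0.049, 5.224].
Exact: lower = 0.658; upper = 5.813.

[0.658, 5.813]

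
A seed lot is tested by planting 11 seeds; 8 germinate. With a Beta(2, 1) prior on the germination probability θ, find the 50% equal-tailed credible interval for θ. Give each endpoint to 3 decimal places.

Posterior: Beta(2+8, 1+3) = Beta(10, 4).
Equal-tailed 50% interval: the 0.25 and 0.75 quantiles of Beta(10, 4).
Posterior mean ≈ 0.714, SD ≈ 0.117; a Normal approximation gives roughly [0.636, 0.793].
Exact: F⁻¹(0.25) = 0.639; F⁻¹(0.75) = 0.801.

[0.639, 0.801]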